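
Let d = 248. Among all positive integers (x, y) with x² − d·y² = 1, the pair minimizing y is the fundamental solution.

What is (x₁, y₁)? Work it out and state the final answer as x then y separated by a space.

[15; 1,2,1,30] for √248; ℓ=4 ⇒ convergent index 3
step 0: (15, 1)  from 15·(1,0) + (0,1)
step 1: (16, 1)  from 1·(15,1) + (1,0)
step 2: (47, 3)  from 2·(16,1) + (15,1)
step 3: (63, 4)  from 1·(47,3) + (16,1)
fundamental: x₁=63, y₁=4  (since 3969 − 248·16 = 1)

63 4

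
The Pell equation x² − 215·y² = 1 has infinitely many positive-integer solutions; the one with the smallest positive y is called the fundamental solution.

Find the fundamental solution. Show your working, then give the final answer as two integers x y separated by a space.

√215 → a₀=14, period (1,1,1,28); ℓ=4 even so k=3
i=0: a=14 ⇒ p=14, q=1
i=1: a=1 ⇒ p=15, q=1
i=2: a=1 ⇒ p=29, q=2
i=3: a=1 ⇒ p=44, q=3
→ (44, 3).  Check: 44²=1936, 215·3²=1935, difference 1.

44 3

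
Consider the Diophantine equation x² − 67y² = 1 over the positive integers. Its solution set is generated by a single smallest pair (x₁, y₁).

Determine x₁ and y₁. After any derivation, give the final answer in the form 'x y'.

48842 5967

√67 = [8; 5,2,1,1,7,1,1,2,5,16, …], period ℓ=10 (even) → k=9
step 0: (8, 1)  from 8·(1,0) + (0,1)
…
step 2: (90, 11)  from 2·(41,5) + (8,1)
step 3: (131, 16)  from 1·(90,11) + (41,5)
step 4: (221, 27)  from 1·(131,16) + (90,11)
…
step 7: (3577, 437)  from 1·(1899,232) + (1678,205)
step 8: (9053, 1106)  from 2·(3577,437) + (1899,232)
step 9: (48842, 5967)  from 5·(9053,1106) + (3577,437)
→ (48842, 5967).  Check: 48842²=2385540964, 67·5967²=2385540963, difference 1.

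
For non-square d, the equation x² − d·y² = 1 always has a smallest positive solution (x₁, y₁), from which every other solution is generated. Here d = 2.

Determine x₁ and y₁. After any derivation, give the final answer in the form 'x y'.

√2 → a₀=1, period (2); ℓ=1 odd so k=1
a_0=1:  p_0=1·1+0=1,  q_0=1·0+1=1
a_1=2:  p_1=2·1+1=3,  q_1=2·1+0=2
(x₁, y₁) = (3, 2);  3² − 2·2² = 1 ✓

3 2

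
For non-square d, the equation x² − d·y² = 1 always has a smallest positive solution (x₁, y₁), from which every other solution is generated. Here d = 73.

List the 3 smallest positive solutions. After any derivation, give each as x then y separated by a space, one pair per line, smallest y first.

2281249 267000
10408194000001 1218186966000
47487364308614281249 5557975596000801000

√73 = [8; 1,1,5,5,1,1,16, …], period ℓ=7 (odd) → k=13
i=0: a=8 ⇒ p=8, q=1
i=1: a=1 ⇒ p=9, q=1
i=2: a=1 ⇒ p=17, q=2
i=3: a=5 ⇒ p=94, q=11
…
i=5: a=1 ⇒ p=581, q=68
i=6: a=1 ⇒ p=1068, q=125
i=7: a=16 ⇒ p=17669, q=2068
…
i=9: a=1 ⇒ p=36406, q=4261
i=10: a=5 ⇒ p=200767, q=23498
…
i=12: a=1 ⇒ p=1241008, q=145249
i=13: a=1 ⇒ p=2281249, q=267000
(x₁, y₁) = (2281249, 267000);  2281249² − 73·267000² = 1 ✓
(2281249+267000√73)^2 = 10408194000001 + 1218186966000√73
(2281249+267000√73)^3 = 47487364308614281249 + 5557975596000801000√73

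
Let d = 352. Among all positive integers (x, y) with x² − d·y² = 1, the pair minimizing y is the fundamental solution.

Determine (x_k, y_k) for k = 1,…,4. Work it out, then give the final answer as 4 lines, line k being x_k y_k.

√352 = [18; 1,3,5,9,5,3,1,36, …], period ℓ=8 (even) → k=7
step 0: (18, 1)  from 18·(1,0) + (0,1)
…
step 2: (75, 4)  from 3·(19,1) + (18,1)
…
step 4: (3621, 193)  from 9·(394,21) + (75,4)
…
step 6: (59118, 3151)  from 3·(18499,986) + (3621,193)
step 7: (77617, 4137)  from 1·(59118,3151) + (18499,986)
fundamental: x₁=77617, y₁=4137  (since 6024398689 − 352·17114769 = 1)
(77617+4137√352)^2 = 12048797377 + 642203058√352
(77617+4137√352)^3 = 1870383011943601 + 99691749501435√352
(77617+4137√352)^4 = 290347036464004160257 + 15475549041463557732√352

77617 4137
12048797377 642203058
1870383011943601 99691749501435
290347036464004160257 15475549041463557732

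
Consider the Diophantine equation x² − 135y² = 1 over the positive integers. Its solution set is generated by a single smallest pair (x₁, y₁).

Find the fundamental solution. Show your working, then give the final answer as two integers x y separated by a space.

√135 = [11; 1,1,1,1,1,1,1,22, …], period ℓ=8 (even) → k=7
a_0=11:  p_0=11·1+0=11,  q_0=11·0+1=1
…
a_2=1:  p_2=1·12+11=23,  q_2=1·1+1=2
a_3=1:  p_3=1·23+12=35,  q_3=1·2+1=3
a_4=1:  p_4=1·35+23=58,  q_4=1·3+2=5
a_5=1:  p_5=1·58+35=93,  q_5=1·5+3=8
a_6=1:  p_6=1·93+58=151,  q_6=1·8+5=13
a_7=1:  p_7=1·151+93=244,  q_7=1·13+8=21
→ (244, 21).  Check: 244²=59536, 135·21²=59535, difference 1.

244 21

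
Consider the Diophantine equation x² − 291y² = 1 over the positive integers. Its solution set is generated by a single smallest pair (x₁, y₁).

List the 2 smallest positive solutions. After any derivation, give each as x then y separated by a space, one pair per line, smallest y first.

290 17
168199 9860

d=291: √d = [17; 17,34] (ℓ=2, even), read p_1/q_1
step 0: (17, 1)  from 17·(1,0) + (0,1)
step 1: (290, 17)  from 17·(17,1) + (1,0)
(x₁, y₁) = (290, 17);  290² − 291·17² = 1 ✓
(290+17√291)^2 = 168199 + 9860√291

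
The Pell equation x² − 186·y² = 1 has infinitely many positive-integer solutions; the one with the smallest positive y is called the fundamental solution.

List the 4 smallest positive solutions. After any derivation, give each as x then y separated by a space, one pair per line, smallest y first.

√186 → a₀=13, period (1,1,1,3,4,3,1,1,1,26); ℓ=10 even so k=9
step 0: (13, 1)  from 13·(1,0) + (0,1)
step 1: (14, 1)  from 1·(13,1) + (1,0)
step 2: (27, 2)  from 1·(14,1) + (13,1)
step 3: (41, 3)  from 1·(27,2) + (14,1)
step 4: (150, 11)  from 3·(41,3) + (27,2)
step 5: (641, 47)  from 4·(150,11) + (41,3)
step 6: (2073, 152)  from 3·(641,47) + (150,11)
step 7: (2714, 199)  from 1·(2073,152) + (641,47)
step 8: (4787, 351)  from 1·(2714,199) + (2073,152)
step 9: (7501, 550)  from 1·(4787,351) + (2714,199)
fundamental: x₁=7501, y₁=550  (since 56265001 − 186·302500 = 1)
k=2:  x_2 = 7501·7501+186·550·550 = 112530001,  y_2 = 7501·550+550·7501 = 8251100
k=3:  x_3 = 7501·112530001+186·550·8251100 = 1688175067501,  y_3 = 7501·8251100+550·112530001 = 123783001650
k=4:  x_4 = 7501·1688175067501+186·550·123783001650 = 25326002250120001,  y_4 = 7501·123783001650+550·1688175067501 = 1856992582502200

7501 550
112530001 8251100
1688175067501 123783001650
25326002250120001 1856992582502200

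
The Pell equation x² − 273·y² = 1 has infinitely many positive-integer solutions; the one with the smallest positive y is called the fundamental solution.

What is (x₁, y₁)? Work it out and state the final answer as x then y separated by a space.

727 44

√273 → a₀=16, period (1,1,10,1,1,32); ℓ=6 even so k=5
a_0=16:  p_0=16·1+0=16,  q_0=16·0+1=1
a_1=1:  p_1=1·16+1=17,  q_1=1·1+0=1
a_2=1:  p_2=1·17+16=33,  q_2=1·1+1=2
a_3=10:  p_3=10·33+17=347,  q_3=10·2+1=21
a_4=1:  p_4=1·347+33=380,  q_4=1·21+2=23
a_5=1:  p_5=1·380+347=727,  q_5=1·23+21=44
→ (727, 44).  Check: 727²=528529, 273·44²=528528, difference 1.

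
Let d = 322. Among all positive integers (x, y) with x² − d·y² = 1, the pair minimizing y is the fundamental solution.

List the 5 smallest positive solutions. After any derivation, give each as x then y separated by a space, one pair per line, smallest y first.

[17; 1,16,1,34] for √322; ℓ=4 ⇒ convergent index 3
i=0: a=17 ⇒ p=17, q=1
…
i=2: a=16 ⇒ p=305, q=17
i=3: a=1 ⇒ p=323, q=18
fundamental: x₁=323, y₁=18  (since 104329 − 322·324 = 1)
(x_2, y_2) = (323·323 + 322·18·18, 323·18 + 18·323) = (208657, 11628)
(x_3, y_3) = (323·208657 + 322·18·11628, 323·11628 + 18·208657) = (134792099, 7511670)
(x_4, y_4) = (323·134792099 + 322·18·7511670, 323·7511670 + 18·134792099) = (87075487297, 4852527192)
(x_5, y_5) = (323·87075487297 + 322·18·4852527192, 323·4852527192 + 18·87075487297) = (56250630001763, 3134725054362)

323 18
208657 11628
134792099 7511670
87075487297 4852527192
56250630001763 3134725054362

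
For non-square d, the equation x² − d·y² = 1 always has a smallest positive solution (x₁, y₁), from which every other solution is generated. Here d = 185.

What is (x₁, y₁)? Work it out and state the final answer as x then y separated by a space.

d=185: √d = [13; 1,1,1,1,26] (ℓ=5, odd), read p_9/q_9
k=0  a_k=13  p_k/q_k = 13/1
…
k=2  a_k=1  p_k/q_k = 27/2
…
k=4  a_k=1  p_k/q_k = 68/5
…
k=6  a_k=1  p_k/q_k = 1877/138
…
k=8  a_k=1  p_k/q_k = 5563/409
k=9  a_k=1  p_k/q_k = 9249/680
(x₁, y₁) = (9249, 680);  9249² − 185·680² = 1 ✓

9249 680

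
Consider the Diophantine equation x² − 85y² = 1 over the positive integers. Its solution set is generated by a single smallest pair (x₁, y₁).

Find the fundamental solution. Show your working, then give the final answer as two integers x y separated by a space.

285769 30996

√85 → a₀=9, period (4,1,1,4,18); ℓ=5 odd so k=9
a_0=9:  p_0=9·1+0=9,  q_0=9·0+1=1
…
a_8=1:  p_8=1·34813+27926=62739,  q_8=1·3776+3029=6805
a_9=4:  p_9=4·62739+34813=285769,  q_9=4·6805+3776=30996
→ (285769, 30996).  Check: 285769²=81663921361, 85·30996²=81663921360, difference 1.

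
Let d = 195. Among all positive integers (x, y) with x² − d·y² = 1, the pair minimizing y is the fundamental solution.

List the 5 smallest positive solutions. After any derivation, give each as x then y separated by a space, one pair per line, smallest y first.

d=195: √d = [13; 1,26] (ℓ=2, even), read p_1/q_1
k=0  a_k=13  p_k/q_k = 13/1
k=1  a_k=1  p_k/q_k = 14/1
(x₁, y₁) = (14, 1);  14² − 195·1² = 1 ✓
(x_2, y_2) = (14·14 + 195·1·1, 14·1 + 1·14) = (391, 28)
(x_3, y_3) = (14·391 + 195·1·28, 14·28 + 1·391) = (10934, 783)
(x_4, y_4) = (14·10934 + 195·1·783, 14·783 + 1·10934) = (305761, 21896)
(x_5, y_5) = (14·305761 + 195·1·21896, 14·21896 + 1·305761) = (8550374, 612305)

14 1
391 28
10934 783
305761 21896
8550374 612305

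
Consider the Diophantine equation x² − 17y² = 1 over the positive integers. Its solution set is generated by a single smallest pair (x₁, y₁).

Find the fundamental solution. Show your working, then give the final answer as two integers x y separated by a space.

33 8

[4; 8] for √17; ℓ=1 ⇒ convergent index 1
i=0: a=4 ⇒ p=4, q=1
i=1: a=8 ⇒ p=33, q=8
fundamental: x₁=33, y₁=8  (since 1089 − 17·64 = 1)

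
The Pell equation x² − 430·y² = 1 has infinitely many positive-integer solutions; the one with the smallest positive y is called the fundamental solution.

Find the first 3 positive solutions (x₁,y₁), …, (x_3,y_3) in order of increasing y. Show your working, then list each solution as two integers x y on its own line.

2862251 138030
16384961574001 790153011060
93795745300289010251 4523232492118854090

d=430: √d = [20; 1,2,1,3,1,…,2,1,40] (ℓ=14, even), read p_13/q_13
step 0: (20, 1)  from 20·(1,0) + (0,1)
…
step 2: (62, 3)  from 2·(21,1) + (20,1)
…
step 7: (21794, 1051)  from 8·(2675,129) + (394,19)
…
step 9: (155233, 7486)  from 1·(133439,6435) + (21794,1051)
…
step 11: (754371, 36379)  from 1·(599138,28893) + (155233,7486)
step 12: (2107880, 101651)  from 2·(754371,36379) + (599138,28893)
step 13: (2862251, 138030)  from 1·(2107880,101651) + (754371,36379)
→ (2862251, 138030).  Check: 2862251²=8192480787001, 430·138030²=8192480787000, difference 1.
k=2:  x_2 = 2862251·2862251+430·138030·138030 = 16384961574001,  y_2 = 2862251·138030+138030·2862251 = 790153011060
k=3:  x_3 = 2862251·16384961574001+430·138030·790153011060 = 93795745300289010251,  y_3 = 2862251·790153011060+138030·16384961574001 = 4523232492118854090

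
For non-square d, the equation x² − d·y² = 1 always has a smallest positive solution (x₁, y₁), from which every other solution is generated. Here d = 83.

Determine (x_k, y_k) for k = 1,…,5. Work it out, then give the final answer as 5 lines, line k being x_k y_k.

√83 → a₀=9, period (9,18); ℓ=2 even so k=1
a_0=9:  p_0=9·1+0=9,  q_0=9·0+1=1
a_1=9:  p_1=9·9+1=82,  q_1=9·1+0=9
fundamental: x₁=82, y₁=9  (since 6724 − 83·81 = 1)
(82+9√83)^2 = 13447 + 1476√83
(82+9√83)^3 = 2205226 + 242055√83
(82+9√83)^4 = 361643617 + 39695544√83
(82+9√83)^5 = 59307347962 + 6509827161√83

82 9
13447 1476
2205226 242055
361643617 39695544
59307347962 6509827161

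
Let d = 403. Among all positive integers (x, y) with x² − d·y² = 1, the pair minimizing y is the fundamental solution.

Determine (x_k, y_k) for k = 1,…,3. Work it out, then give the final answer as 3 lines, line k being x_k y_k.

[20; 13,2,1,3,1,3,1,2,13,40] for √403; ℓ=10 ⇒ convergent index 9
step 0: (20, 1)  from 20·(1,0) + (0,1)
step 1: (261, 13)  from 13·(20,1) + (1,0)
…
step 3: (803, 40)  from 1·(542,27) + (261,13)
…
step 7: (17967, 895)  from 1·(14213,708) + (3754,187)
step 8: (50147, 2498)  from 2·(17967,895) + (14213,708)
step 9: (669878, 33369)  from 13·(50147,2498) + (17967,895)
(x₁, y₁) = (669878, 33369);  669878² − 403·33369² = 1 ✓
(x_2, y_2) = (669878·669878 + 403·33369·33369, 669878·33369 + 33369·669878) = (897473069767, 44706317964)
(x_3, y_3) = (669878·897473069767 + 403·33369·44706317964, 669878·44706317964 + 33369·897473069767) = (1202394930058086974, 59895557730143415)

669878 33369
897473069767 44706317964
1202394930058086974 59895557730143415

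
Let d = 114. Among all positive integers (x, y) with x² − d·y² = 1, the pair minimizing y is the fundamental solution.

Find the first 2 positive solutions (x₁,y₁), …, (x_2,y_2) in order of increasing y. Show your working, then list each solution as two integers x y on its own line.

[10; 1,2,10,2,1,20] for √114; ℓ=6 ⇒ convergent index 5
k=0  a_k=10  p_k/q_k = 10/1
k=1  a_k=1  p_k/q_k = 11/1
…
k=4  a_k=2  p_k/q_k = 694/65
k=5  a_k=1  p_k/q_k = 1025/96
→ (1025, 96).  Check: 1025²=1050625, 114·96²=1050624, difference 1.
n=2: (1025,96)∘(1025,96) = (1025·1025+114·96·96, 1025·96+96·1025) = (2101249,196800)

1025 96
2101249 196800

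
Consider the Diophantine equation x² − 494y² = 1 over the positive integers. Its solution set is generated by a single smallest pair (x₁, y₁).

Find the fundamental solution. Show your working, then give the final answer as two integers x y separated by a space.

[22; 4,2,2,1,2,1,2,2,4,44] for √494; ℓ=10 ⇒ convergent index 9
a_0=22:  p_0=22·1+0=22,  q_0=22·0+1=1
…
a_2=2:  p_2=2·89+22=200,  q_2=2·4+1=9
a_3=2:  p_3=2·200+89=489,  q_3=2·9+4=22
…
a_5=2:  p_5=2·689+489=1867,  q_5=2·31+22=84
a_6=1:  p_6=1·1867+689=2556,  q_6=1·84+31=115
a_7=2:  p_7=2·2556+1867=6979,  q_7=2·115+84=314
a_8=2:  p_8=2·6979+2556=16514,  q_8=2·314+115=743
a_9=4:  p_9=4·16514+6979=73035,  q_9=4·743+314=3286
(x₁, y₁) = (73035, 3286);  73035² − 494·3286² = 1 ✓

73035 3286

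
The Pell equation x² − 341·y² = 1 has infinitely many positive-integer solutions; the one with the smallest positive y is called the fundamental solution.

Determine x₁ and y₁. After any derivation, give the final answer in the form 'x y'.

10626551 575460

√341 → a₀=18, period (2,6,1,8,2,…,6,2,36); ℓ=14 even so k=13
step 0: (18, 1)  from 18·(1,0) + (0,1)
step 1: (37, 2)  from 2·(18,1) + (1,0)
step 2: (240, 13)  from 6·(37,2) + (18,1)
…
step 4: (2456, 133)  from 8·(277,15) + (240,13)
…
step 6: (7645, 414)  from 1·(5189,281) + (2456,133)
step 7: (20479, 1109)  from 2·(7645,414) + (5189,281)
…
step 10: (641940, 34763)  from 8·(76727,4155) + (28124,1523)
…
step 12: (4953942, 268271)  from 6·(718667,38918) + (641940,34763)
step 13: (10626551, 575460)  from 2·(4953942,268271) + (718667,38918)
→ (10626551, 575460).  Check: 10626551²=112923586155601, 341·575460²=112923586155600, difference 1.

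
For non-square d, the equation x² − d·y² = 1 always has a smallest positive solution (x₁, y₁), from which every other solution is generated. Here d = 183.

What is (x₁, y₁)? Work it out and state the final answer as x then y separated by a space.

[13; 1,1,8,1,1,26] for √183; ℓ=6 ⇒ convergent index 5
step 0: (13, 1)  from 13·(1,0) + (0,1)
…
step 3: (230, 17)  from 8·(27,2) + (14,1)
step 4: (257, 19)  from 1·(230,17) + (27,2)
step 5: (487, 36)  from 1·(257,19) + (230,17)
→ (487, 36).  Check: 487²=237169, 183·36²=237168, difference 1.

487 36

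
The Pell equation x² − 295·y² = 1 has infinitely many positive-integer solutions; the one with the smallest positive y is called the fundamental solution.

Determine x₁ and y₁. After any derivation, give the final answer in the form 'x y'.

[17; 5,1,2,3,2,6,2,3,2,1,5,34] for √295; ℓ=12 ⇒ convergent index 11
step 0: (17, 1)  from 17·(1,0) + (0,1)
step 1: (86, 5)  from 5·(17,1) + (1,0)
step 2: (103, 6)  from 1·(86,5) + (17,1)
step 3: (292, 17)  from 2·(103,6) + (86,5)
step 4: (979, 57)  from 3·(292,17) + (103,6)
step 5: (2250, 131)  from 2·(979,57) + (292,17)
…
step 7: (31208, 1817)  from 2·(14479,843) + (2250,131)
…
step 10: (355517, 20699)  from 1·(247414,14405) + (108103,6294)
step 11: (2024999, 117900)  from 5·(355517,20699) + (247414,14405)
fundamental: x₁=2024999, y₁=117900  (since 4100620950001 − 295·13900410000 = 1)

2024999 117900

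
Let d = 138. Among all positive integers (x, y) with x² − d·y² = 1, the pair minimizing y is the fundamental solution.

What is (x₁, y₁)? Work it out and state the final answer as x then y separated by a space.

√138 = [11; 1,2,1,22, …], period ℓ=4 (even) → k=3
i=0: a=11 ⇒ p=11, q=1
…
i=2: a=2 ⇒ p=35, q=3
i=3: a=1 ⇒ p=47, q=4
→ (47, 4).  Check: 47²=2209, 138·4²=2208, difference 1.

47 4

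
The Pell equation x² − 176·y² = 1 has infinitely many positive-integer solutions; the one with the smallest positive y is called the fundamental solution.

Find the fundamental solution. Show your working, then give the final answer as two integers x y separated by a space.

199 15

√176 = [13; 3,1,3,26, …], period ℓ=4 (even) → k=3
step 0: (13, 1)  from 13·(1,0) + (0,1)
…
step 2: (53, 4)  from 1·(40,3) + (13,1)
step 3: (199, 15)  from 3·(53,4) + (40,3)
fundamental: x₁=199, y₁=15  (since 39601 − 176·225 = 1)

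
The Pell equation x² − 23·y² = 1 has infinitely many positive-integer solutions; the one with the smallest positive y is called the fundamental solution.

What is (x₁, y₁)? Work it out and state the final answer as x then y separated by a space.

24 5

√23 = [4; 1,3,1,8, …], period ℓ=4 (even) → k=3
a_0=4:  p_0=4·1+0=4,  q_0=4·0+1=1
a_1=1:  p_1=1·4+1=5,  q_1=1·1+0=1
a_2=3:  p_2=3·5+4=19,  q_2=3·1+1=4
a_3=1:  p_3=1·19+5=24,  q_3=1·4+1=5
fundamental: x₁=24, y₁=5  (since 576 − 23·25 = 1)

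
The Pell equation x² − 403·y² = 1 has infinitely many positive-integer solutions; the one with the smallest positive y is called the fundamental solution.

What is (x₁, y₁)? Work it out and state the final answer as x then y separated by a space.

669878 33369

√403 → a₀=20, period (13,2,1,3,1,3,1,2,13,40); ℓ=10 even so k=9
a_0=20:  p_0=20·1+0=20,  q_0=20·0+1=1
…
a_3=1:  p_3=1·542+261=803,  q_3=1·27+13=40
…
a_7=1:  p_7=1·14213+3754=17967,  q_7=1·708+187=895
a_8=2:  p_8=2·17967+14213=50147,  q_8=2·895+708=2498
a_9=13:  p_9=13·50147+17967=669878,  q_9=13·2498+895=33369
(x₁, y₁) = (669878, 33369);  669878² − 403·33369² = 1 ✓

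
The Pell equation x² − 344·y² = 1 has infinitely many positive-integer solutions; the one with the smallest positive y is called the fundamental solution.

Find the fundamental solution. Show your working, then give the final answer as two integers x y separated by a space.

d=344: √d = [18; 1,1,4,1,3,1,4,1,1,36] (ℓ=10, even), read p_9/q_9
k=0  a_k=18  p_k/q_k = 18/1
k=1  a_k=1  p_k/q_k = 19/1
k=2  a_k=1  p_k/q_k = 37/2
…
k=4  a_k=1  p_k/q_k = 204/11
k=5  a_k=3  p_k/q_k = 779/42
k=6  a_k=1  p_k/q_k = 983/53
k=7  a_k=4  p_k/q_k = 4711/254
k=8  a_k=1  p_k/q_k = 5694/307
k=9  a_k=1  p_k/q_k = 10405/561
(x₁, y₁) = (10405, 561);  10405² − 344·561² = 1 ✓

10405 561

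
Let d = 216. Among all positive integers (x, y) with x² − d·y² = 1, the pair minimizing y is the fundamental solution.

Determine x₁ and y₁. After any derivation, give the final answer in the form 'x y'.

485 33

[14; 1,2,3,2,1,28] for √216; ℓ=6 ⇒ convergent index 5
a_0=14:  p_0=14·1+0=14,  q_0=14·0+1=1
…
a_2=2:  p_2=2·15+14=44,  q_2=2·1+1=3
a_3=3:  p_3=3·44+15=147,  q_3=3·3+1=10
a_4=2:  p_4=2·147+44=338,  q_4=2·10+3=23
a_5=1:  p_5=1·338+147=485,  q_5=1·23+10=33
→ (485, 33).  Check: 485²=235225, 216·33²=235224, difference 1.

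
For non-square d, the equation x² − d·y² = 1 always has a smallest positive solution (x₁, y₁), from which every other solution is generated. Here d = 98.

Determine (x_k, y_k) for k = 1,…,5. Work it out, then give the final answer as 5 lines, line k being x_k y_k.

99 10
19601 1980
3880899 392030
768398401 77619960
152139002499 15368360050

√98 = [9; 1,8,1,18, …], period ℓ=4 (even) → k=3
a_0=9:  p_0=9·1+0=9,  q_0=9·0+1=1
a_1=1:  p_1=1·9+1=10,  q_1=1·1+0=1
a_2=8:  p_2=8·10+9=89,  q_2=8·1+1=9
a_3=1:  p_3=1·89+10=99,  q_3=1·9+1=10
→ (99, 10).  Check: 99²=9801, 98·10²=9800, difference 1.
k=2:  x_2 = 99·99+98·10·10 = 19601,  y_2 = 99·10+10·99 = 1980
k=3:  x_3 = 99·19601+98·10·1980 = 3880899,  y_3 = 99·1980+10·19601 = 392030
k=4:  x_4 = 99·3880899+98·10·392030 = 768398401,  y_4 = 99·392030+10·3880899 = 77619960
k=5:  x_5 = 99·768398401+98·10·77619960 = 152139002499,  y_5 = 99·77619960+10·768398401 = 15368360050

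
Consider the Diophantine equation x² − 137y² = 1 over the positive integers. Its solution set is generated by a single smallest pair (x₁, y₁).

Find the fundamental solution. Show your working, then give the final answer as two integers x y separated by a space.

6083073 519712

√137 → a₀=11, period (1,2,2,1,1,2,2,1,22); ℓ=9 odd so k=17
i=0: a=11 ⇒ p=11, q=1
…
i=3: a=2 ⇒ p=82, q=7
…
i=8: a=1 ⇒ p=1744, q=149
…
i=12: a=2 ⇒ p=285899, q=24426
…
i=14: a=1 ⇒ p=694077, q=59299
i=15: a=2 ⇒ p=1796332, q=153471
i=16: a=2 ⇒ p=4286741, q=366241
i=17: a=1 ⇒ p=6083073, q=519712
fundamental: x₁=6083073, y₁=519712  (since 37003777123329 − 137·270100562944 = 1)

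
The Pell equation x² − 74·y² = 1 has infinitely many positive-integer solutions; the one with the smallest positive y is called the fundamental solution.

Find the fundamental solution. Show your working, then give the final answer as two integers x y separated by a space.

3699 430

[8; 1,1,1,1,16] for √74; ℓ=5 ⇒ convergent index 9
a_0=8:  p_0=8·1+0=8,  q_0=8·0+1=1
…
a_4=1:  p_4=1·26+17=43,  q_4=1·3+2=5
…
a_8=1:  p_8=1·1471+757=2228,  q_8=1·171+88=259
a_9=1:  p_9=1·2228+1471=3699,  q_9=1·259+171=430
(x₁, y₁) = (3699, 430);  3699² − 74·430² = 1 ✓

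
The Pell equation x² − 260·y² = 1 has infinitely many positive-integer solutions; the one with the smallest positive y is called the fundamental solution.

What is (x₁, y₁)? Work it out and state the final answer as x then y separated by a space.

√260 → a₀=16, period (8,32); ℓ=2 even so k=1
a_0=16:  p_0=16·1+0=16,  q_0=16·0+1=1
a_1=8:  p_1=8·16+1=129,  q_1=8·1+0=8
→ (129, 8).  Check: 129²=16641, 260·8²=16640, difference 1.

129 8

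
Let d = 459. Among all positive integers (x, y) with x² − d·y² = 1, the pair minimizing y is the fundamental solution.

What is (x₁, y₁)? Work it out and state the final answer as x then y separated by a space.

√459 = [21; 2,2,1,4,21,4,1,2,2,42, …], period ℓ=10 (even) → k=9
step 0: (21, 1)  from 21·(1,0) + (0,1)
…
step 2: (107, 5)  from 2·(43,2) + (21,1)
…
step 4: (707, 33)  from 4·(150,7) + (107,5)
step 5: (14997, 700)  from 21·(707,33) + (150,7)
step 6: (60695, 2833)  from 4·(14997,700) + (707,33)
step 7: (75692, 3533)  from 1·(60695,2833) + (14997,700)
step 8: (212079, 9899)  from 2·(75692,3533) + (60695,2833)
step 9: (499850, 23331)  from 2·(212079,9899) + (75692,3533)
fundamental: x₁=499850, y₁=23331  (since 249850022500 − 459·544335561 = 1)

499850 23331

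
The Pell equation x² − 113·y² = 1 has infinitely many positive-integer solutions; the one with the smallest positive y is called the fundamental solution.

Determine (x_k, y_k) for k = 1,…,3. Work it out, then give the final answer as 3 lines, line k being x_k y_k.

[10; 1,1,1,2,2,1,1,1,20] for √113; ℓ=9 ⇒ convergent index 17
a_0=10:  p_0=10·1+0=10,  q_0=10·0+1=1
…
a_2=1:  p_2=1·11+10=21,  q_2=1·1+1=2
a_3=1:  p_3=1·21+11=32,  q_3=1·2+1=3
a_4=2:  p_4=2·32+21=85,  q_4=2·3+2=8
…
a_6=1:  p_6=1·202+85=287,  q_6=1·19+8=27
a_7=1:  p_7=1·287+202=489,  q_7=1·27+19=46
…
a_16=1:  p_16=1·445435+313483=758918,  q_16=1·41903+29490=71393
a_17=1:  p_17=1·758918+445435=1204353,  q_17=1·71393+41903=113296
→ (1204353, 113296).  Check: 1204353²=1450466148609, 113·113296²=1450466148608, difference 1.
(1204353+113296√113)^2 = 2900932297217 + 272896754976√113
(1204353+113296√113)^3 = 6987493029899166849 + 657328051091107760√113

1204353 113296
2900932297217 272896754976
6987493029899166849 657328051091107760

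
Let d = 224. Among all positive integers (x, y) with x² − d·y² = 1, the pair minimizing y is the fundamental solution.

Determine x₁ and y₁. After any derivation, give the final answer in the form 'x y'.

15 1

√224 = [14; 1,28, …], period ℓ=2 (even) → k=1
i=0: a=14 ⇒ p=14, q=1
i=1: a=1 ⇒ p=15, q=1
fundamental: x₁=15, y₁=1  (since 225 − 224·1 = 1)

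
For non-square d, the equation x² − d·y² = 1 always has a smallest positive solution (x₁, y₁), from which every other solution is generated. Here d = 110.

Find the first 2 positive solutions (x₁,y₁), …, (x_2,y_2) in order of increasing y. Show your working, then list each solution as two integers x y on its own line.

21 2
881 84

[10; 2,20] for √110; ℓ=2 ⇒ convergent index 1
a_0=10:  p_0=10·1+0=10,  q_0=10·0+1=1
a_1=2:  p_1=2·10+1=21,  q_1=2·1+0=2
(x₁, y₁) = (21, 2);  21² − 110·2² = 1 ✓
(21+2√110)^2 = 881 + 84√110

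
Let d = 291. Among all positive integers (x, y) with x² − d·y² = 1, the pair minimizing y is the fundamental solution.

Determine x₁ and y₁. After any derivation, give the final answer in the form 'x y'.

[17; 17,34] for √291; ℓ=2 ⇒ convergent index 1
step 0: (17, 1)  from 17·(1,0) + (0,1)
step 1: (290, 17)  from 17·(17,1) + (1,0)
(x₁, y₁) = (290, 17);  290² − 291·17² = 1 ✓

290 17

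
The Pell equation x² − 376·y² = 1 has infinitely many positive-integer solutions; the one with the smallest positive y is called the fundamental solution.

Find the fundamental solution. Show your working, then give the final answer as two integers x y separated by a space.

2143295 110532

[19; 2,1,1,3,1,…,1,2,38] for √376; ℓ=16 ⇒ convergent index 15
i=0: a=19 ⇒ p=19, q=1
i=1: a=2 ⇒ p=39, q=2
…
i=3: a=1 ⇒ p=97, q=5
…
i=6: a=2 ⇒ p=1241, q=64
…
i=8: a=4 ⇒ p=12953, q=668
…
i=10: a=2 ⇒ p=70621, q=3642
…
i=13: a=1 ⇒ p=468441, q=24158
i=14: a=1 ⇒ p=837427, q=43187
i=15: a=2 ⇒ p=2143295, q=110532
→ (2143295, 110532).  Check: 2143295²=4593713457025, 376·110532²=4593713457024, difference 1.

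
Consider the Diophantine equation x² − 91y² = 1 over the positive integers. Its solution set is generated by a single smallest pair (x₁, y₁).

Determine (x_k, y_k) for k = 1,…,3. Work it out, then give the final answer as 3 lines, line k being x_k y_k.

[9; 1,1,5,1,5,1,1,18] for √91; ℓ=8 ⇒ convergent index 7
i=0: a=9 ⇒ p=9, q=1
…
i=2: a=1 ⇒ p=19, q=2
…
i=4: a=1 ⇒ p=124, q=13
…
i=6: a=1 ⇒ p=849, q=89
i=7: a=1 ⇒ p=1574, q=165
(x₁, y₁) = (1574, 165);  1574² − 91·165² = 1 ✓
n=2: (1574,165)∘(1574,165) = (1574·1574+91·165·165, 1574·165+165·1574) = (4954951,519420)
n=3: (4954951,519420)∘(1574,165) = (1574·4954951+91·165·519420, 1574·519420+165·4954951) = (15598184174,1635133995)

1574 165
4954951 519420
15598184174 1635133995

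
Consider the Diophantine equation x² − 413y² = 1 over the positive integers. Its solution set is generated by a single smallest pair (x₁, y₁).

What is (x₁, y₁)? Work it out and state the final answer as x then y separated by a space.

√413 → a₀=20, period (3,9,1,4,1,9,3,40); ℓ=8 even so k=7
step 0: (20, 1)  from 20·(1,0) + (0,1)
…
step 4: (3089, 152)  from 4·(630,31) + (569,28)
…
step 6: (36560, 1799)  from 9·(3719,183) + (3089,152)
step 7: (113399, 5580)  from 3·(36560,1799) + (3719,183)
(x₁, y₁) = (113399, 5580);  113399² − 413·5580² = 1 ✓

113399 5580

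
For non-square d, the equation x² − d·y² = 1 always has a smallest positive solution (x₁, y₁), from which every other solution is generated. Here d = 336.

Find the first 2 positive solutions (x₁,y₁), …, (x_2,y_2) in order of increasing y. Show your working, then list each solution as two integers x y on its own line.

√336 = [18; 3,36, …], period ℓ=2 (even) → k=1
a_0=18:  p_0=18·1+0=18,  q_0=18·0+1=1
a_1=3:  p_1=3·18+1=55,  q_1=3·1+0=3
fundamental: x₁=55, y₁=3  (since 3025 − 336·9 = 1)
k=2:  x_2 = 55·55+336·3·3 = 6049,  y_2 = 55·3+3·55 = 330

55 3
6049 330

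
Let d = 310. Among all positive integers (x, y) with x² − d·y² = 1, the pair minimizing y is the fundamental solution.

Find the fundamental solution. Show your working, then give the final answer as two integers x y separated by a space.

√310 → a₀=17, period (1,1,1,1,5,…,1,1,34); ℓ=16 even so k=15
a_0=17:  p_0=17·1+0=17,  q_0=17·0+1=1
…
a_2=1:  p_2=1·18+17=35,  q_2=1·1+1=2
a_3=1:  p_3=1·35+18=53,  q_3=1·2+1=3
…
a_5=5:  p_5=5·88+53=493,  q_5=5·5+3=28
a_6=3:  p_6=3·493+88=1567,  q_6=3·28+5=89
…
a_8=2:  p_8=2·2060+1567=5687,  q_8=2·117+89=323
…
a_10=3:  p_10=3·7747+5687=28928,  q_10=3·440+323=1643
…
a_12=1:  p_12=1·152387+28928=181315,  q_12=1·8655+1643=10298
a_13=1:  p_13=1·181315+152387=333702,  q_13=1·10298+8655=18953
a_14=1:  p_14=1·333702+181315=515017,  q_14=1·18953+10298=29251
a_15=1:  p_15=1·515017+333702=848719,  q_15=1·29251+18953=48204
(x₁, y₁) = (848719, 48204);  848719² − 310·48204² = 1 ✓

848719 48204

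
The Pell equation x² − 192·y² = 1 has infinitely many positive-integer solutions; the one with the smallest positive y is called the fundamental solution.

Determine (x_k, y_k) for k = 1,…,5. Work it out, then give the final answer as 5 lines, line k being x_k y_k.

97 7
18817 1358
3650401 263445
708158977 51106972
137379191137 9914489123

d=192: √d = [13; 1,5,1,26] (ℓ=4, even), read p_3/q_3
a_0=13:  p_0=13·1+0=13,  q_0=13·0+1=1
…
a_2=5:  p_2=5·14+13=83,  q_2=5·1+1=6
a_3=1:  p_3=1·83+14=97,  q_3=1·6+1=7
(x₁, y₁) = (97, 7);  97² − 192·7² = 1 ✓
(97+7√192)^2 = 18817 + 1358√192
(97+7√192)^3 = 3650401 + 263445√192
(97+7√192)^4 = 708158977 + 51106972√192
(97+7√192)^5 = 137379191137 + 9914489123√192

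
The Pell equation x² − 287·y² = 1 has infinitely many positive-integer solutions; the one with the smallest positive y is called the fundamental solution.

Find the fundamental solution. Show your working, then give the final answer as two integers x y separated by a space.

288 17

d=287: √d = [16; 1,15,1,32] (ℓ=4, even), read p_3/q_3
k=0  a_k=16  p_k/q_k = 16/1
k=1  a_k=1  p_k/q_k = 17/1
k=2  a_k=15  p_k/q_k = 271/16
k=3  a_k=1  p_k/q_k = 288/17
(x₁, y₁) = (288, 17);  288² − 287·17² = 1 ✓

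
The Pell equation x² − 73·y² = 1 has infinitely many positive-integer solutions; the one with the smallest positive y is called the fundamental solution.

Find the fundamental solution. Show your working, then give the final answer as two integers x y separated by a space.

2281249 267000

d=73: √d = [8; 1,1,5,5,1,1,16] (ℓ=7, odd), read p_13/q_13
a_0=8:  p_0=8·1+0=8,  q_0=8·0+1=1
a_1=1:  p_1=1·8+1=9,  q_1=1·1+0=1
a_2=1:  p_2=1·9+8=17,  q_2=1·1+1=2
…
a_10=5:  p_10=5·36406+18737=200767,  q_10=5·4261+2193=23498
…
a_12=1:  p_12=1·1040241+200767=1241008,  q_12=1·121751+23498=145249
a_13=1:  p_13=1·1241008+1040241=2281249,  q_13=1·145249+121751=267000
fundamental: x₁=2281249, y₁=267000  (since 5204097000001 − 73·71289000000 = 1)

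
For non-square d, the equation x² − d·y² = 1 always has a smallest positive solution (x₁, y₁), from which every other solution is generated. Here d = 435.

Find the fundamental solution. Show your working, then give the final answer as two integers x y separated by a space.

146 7

[20; 1,5,1,40] for √435; ℓ=4 ⇒ convergent index 3
i=0: a=20 ⇒ p=20, q=1
…
i=2: a=5 ⇒ p=125, q=6
i=3: a=1 ⇒ p=146, q=7
fundamental: x₁=146, y₁=7  (since 21316 − 435·49 = 1)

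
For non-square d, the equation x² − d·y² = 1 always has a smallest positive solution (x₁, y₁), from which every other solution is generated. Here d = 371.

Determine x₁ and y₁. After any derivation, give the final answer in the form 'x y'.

√371 = [19; 3,1,4,1,3,38, …], period ℓ=6 (even) → k=5
a_0=19:  p_0=19·1+0=19,  q_0=19·0+1=1
…
a_4=1:  p_4=1·366+77=443,  q_4=1·19+4=23
a_5=3:  p_5=3·443+366=1695,  q_5=3·23+19=88
(x₁, y₁) = (1695, 88);  1695² − 371·88² = 1 ✓

1695 88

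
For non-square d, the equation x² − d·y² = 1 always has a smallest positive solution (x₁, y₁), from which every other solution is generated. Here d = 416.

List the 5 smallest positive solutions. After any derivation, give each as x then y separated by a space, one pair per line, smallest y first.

5201 255
54100801 2652510
562756526801 27591408765
5853793337683201 287005831321020
60891157735824130001 2985434629809841275

[20; 2,1,1,9,1,1,2,40] for √416; ℓ=8 ⇒ convergent index 7
step 0: (20, 1)  from 20·(1,0) + (0,1)
…
step 2: (61, 3)  from 1·(41,2) + (20,1)
…
step 6: (2060, 101)  from 1·(1081,53) + (979,48)
step 7: (5201, 255)  from 2·(2060,101) + (1081,53)
(x₁, y₁) = (5201, 255);  5201² − 416·255² = 1 ✓
k=2:  x_2 = 5201·5201+416·255·255 = 54100801,  y_2 = 5201·255+255·5201 = 2652510
k=3:  x_3 = 5201·54100801+416·255·2652510 = 562756526801,  y_3 = 5201·2652510+255·54100801 = 27591408765
k=4:  x_4 = 5201·562756526801+416·255·27591408765 = 5853793337683201,  y_4 = 5201·27591408765+255·562756526801 = 287005831321020
k=5:  x_5 = 5201·5853793337683201+416·255·287005831321020 = 60891157735824130001,  y_5 = 5201·287005831321020+255·5853793337683201 = 2985434629809841275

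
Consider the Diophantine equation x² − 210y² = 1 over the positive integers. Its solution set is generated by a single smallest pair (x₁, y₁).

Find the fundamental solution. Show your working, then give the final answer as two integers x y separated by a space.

√210 = [14; 2,28, …], period ℓ=2 (even) → k=1
k=0  a_k=14  p_k/q_k = 14/1
k=1  a_k=2  p_k/q_k = 29/2
→ (29, 2).  Check: 29²=841, 210·2²=840, difference 1.

29 2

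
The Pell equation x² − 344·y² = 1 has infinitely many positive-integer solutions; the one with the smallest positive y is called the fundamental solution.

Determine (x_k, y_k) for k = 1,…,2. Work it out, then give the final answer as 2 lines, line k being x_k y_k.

d=344: √d = [18; 1,1,4,1,3,1,4,1,1,36] (ℓ=10, even), read p_9/q_9
step 0: (18, 1)  from 18·(1,0) + (0,1)
step 1: (19, 1)  from 1·(18,1) + (1,0)
step 2: (37, 2)  from 1·(19,1) + (18,1)
step 3: (167, 9)  from 4·(37,2) + (19,1)
step 4: (204, 11)  from 1·(167,9) + (37,2)
…
step 6: (983, 53)  from 1·(779,42) + (204,11)
…
step 8: (5694, 307)  from 1·(4711,254) + (983,53)
step 9: (10405, 561)  from 1·(5694,307) + (4711,254)
fundamental: x₁=10405, y₁=561  (since 108264025 − 344·314721 = 1)
n=2: (10405,561)∘(10405,561) = (10405·10405+344·561·561, 10405·561+561·10405) = (216528049,11674410)

10405 561
216528049 11674410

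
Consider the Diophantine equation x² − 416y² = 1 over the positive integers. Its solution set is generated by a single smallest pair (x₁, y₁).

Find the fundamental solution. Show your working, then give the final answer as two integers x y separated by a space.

[20; 2,1,1,9,1,1,2,40] for √416; ℓ=8 ⇒ convergent index 7
i=0: a=20 ⇒ p=20, q=1
…
i=2: a=1 ⇒ p=61, q=3
i=3: a=1 ⇒ p=102, q=5
i=4: a=9 ⇒ p=979, q=48
…
i=6: a=1 ⇒ p=2060, q=101
i=7: a=2 ⇒ p=5201, q=255
fundamental: x₁=5201, y₁=255  (since 27050401 − 416·65025 = 1)

5201 255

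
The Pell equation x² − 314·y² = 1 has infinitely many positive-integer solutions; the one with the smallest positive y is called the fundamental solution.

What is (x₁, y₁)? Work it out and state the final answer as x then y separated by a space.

√314 = [17; 1,2,1,1,2,1,34, …], period ℓ=7 (odd) → k=13
k=0  a_k=17  p_k/q_k = 17/1
k=1  a_k=1  p_k/q_k = 18/1
…
k=6  a_k=1  p_k/q_k = 443/25
…
k=9  a_k=2  p_k/q_k = 47029/2654
k=10  a_k=1  p_k/q_k = 62853/3547
…
k=12  a_k=2  p_k/q_k = 282617/15949
k=13  a_k=1  p_k/q_k = 392499/22150
(x₁, y₁) = (392499, 22150);  392499² − 314·22150² = 1 ✓

392499 22150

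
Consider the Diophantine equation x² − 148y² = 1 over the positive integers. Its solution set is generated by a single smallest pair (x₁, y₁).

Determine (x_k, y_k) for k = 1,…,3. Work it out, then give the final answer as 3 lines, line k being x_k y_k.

73 6
10657 876
1555849 127890

[12; 6,24] for √148; ℓ=2 ⇒ convergent index 1
k=0  a_k=12  p_k/q_k = 12/1
k=1  a_k=6  p_k/q_k = 73/6
(x₁, y₁) = (73, 6);  73² − 148·6² = 1 ✓
(x_2, y_2) = (73·73 + 148·6·6, 73·6 + 6·73) = (10657, 876)
(x_3, y_3) = (73·10657 + 148·6·876, 73·876 + 6·10657) = (1555849, 127890)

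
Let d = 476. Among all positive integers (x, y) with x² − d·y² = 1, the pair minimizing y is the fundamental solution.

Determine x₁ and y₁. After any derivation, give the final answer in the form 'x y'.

28799 1320

√476 = [21; 1,4,2,10,2,4,1,42, …], period ℓ=8 (even) → k=7
step 0: (21, 1)  from 21·(1,0) + (0,1)
step 1: (22, 1)  from 1·(21,1) + (1,0)
step 2: (109, 5)  from 4·(22,1) + (21,1)
step 3: (240, 11)  from 2·(109,5) + (22,1)
…
step 5: (5258, 241)  from 2·(2509,115) + (240,11)
step 6: (23541, 1079)  from 4·(5258,241) + (2509,115)
step 7: (28799, 1320)  from 1·(23541,1079) + (5258,241)
(x₁, y₁) = (28799, 1320);  28799² − 476·1320² = 1 ✓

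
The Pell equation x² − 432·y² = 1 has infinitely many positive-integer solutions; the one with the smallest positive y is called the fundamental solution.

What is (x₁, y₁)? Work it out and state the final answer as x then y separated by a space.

1351 65

√432 → a₀=20, period (1,3,1,1,1,3,1,40); ℓ=8 even so k=7
i=0: a=20 ⇒ p=20, q=1
i=1: a=1 ⇒ p=21, q=1
i=2: a=3 ⇒ p=83, q=4
i=3: a=1 ⇒ p=104, q=5
i=4: a=1 ⇒ p=187, q=9
i=5: a=1 ⇒ p=291, q=14
i=6: a=3 ⇒ p=1060, q=51
i=7: a=1 ⇒ p=1351, q=65
fundamental: x₁=1351, y₁=65  (since 1825201 − 432·4225 = 1)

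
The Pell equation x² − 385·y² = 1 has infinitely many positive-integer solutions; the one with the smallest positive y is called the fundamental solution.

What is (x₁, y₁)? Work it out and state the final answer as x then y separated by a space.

95831 4884

d=385: √d = [19; 1,1,1,1,1,…,1,1,38] (ℓ=16, even), read p_15/q_15
step 0: (19, 1)  from 19·(1,0) + (0,1)
step 1: (20, 1)  from 1·(19,1) + (1,0)
step 2: (39, 2)  from 1·(20,1) + (19,1)
…
step 4: (98, 5)  from 1·(59,3) + (39,2)
…
step 7: (726, 37)  from 1·(569,29) + (157,8)
…
step 11: (13009, 663)  from 1·(10262,523) + (2747,140)
step 12: (23271, 1186)  from 1·(13009,663) + (10262,523)
…
step 14: (59551, 3035)  from 1·(36280,1849) + (23271,1186)
step 15: (95831, 4884)  from 1·(59551,3035) + (36280,1849)
fundamental: x₁=95831, y₁=4884  (since 9183580561 − 385·23853456 = 1)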